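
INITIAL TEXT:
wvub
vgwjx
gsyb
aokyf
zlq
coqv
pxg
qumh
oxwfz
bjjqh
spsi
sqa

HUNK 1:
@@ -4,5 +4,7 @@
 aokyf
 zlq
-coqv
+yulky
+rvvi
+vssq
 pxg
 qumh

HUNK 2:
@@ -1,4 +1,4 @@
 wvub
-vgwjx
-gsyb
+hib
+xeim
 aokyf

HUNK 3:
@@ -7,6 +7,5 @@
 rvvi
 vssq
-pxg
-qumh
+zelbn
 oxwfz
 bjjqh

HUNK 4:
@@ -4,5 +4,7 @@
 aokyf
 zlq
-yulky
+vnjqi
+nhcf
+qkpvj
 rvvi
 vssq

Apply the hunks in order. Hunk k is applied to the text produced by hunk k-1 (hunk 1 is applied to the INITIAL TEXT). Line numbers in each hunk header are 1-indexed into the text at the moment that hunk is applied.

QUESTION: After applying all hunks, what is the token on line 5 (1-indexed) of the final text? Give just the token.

Answer: zlq

Derivation:
Hunk 1: at line 4 remove [coqv] add [yulky,rvvi,vssq] -> 14 lines: wvub vgwjx gsyb aokyf zlq yulky rvvi vssq pxg qumh oxwfz bjjqh spsi sqa
Hunk 2: at line 1 remove [vgwjx,gsyb] add [hib,xeim] -> 14 lines: wvub hib xeim aokyf zlq yulky rvvi vssq pxg qumh oxwfz bjjqh spsi sqa
Hunk 3: at line 7 remove [pxg,qumh] add [zelbn] -> 13 lines: wvub hib xeim aokyf zlq yulky rvvi vssq zelbn oxwfz bjjqh spsi sqa
Hunk 4: at line 4 remove [yulky] add [vnjqi,nhcf,qkpvj] -> 15 lines: wvub hib xeim aokyf zlq vnjqi nhcf qkpvj rvvi vssq zelbn oxwfz bjjqh spsi sqa
Final line 5: zlq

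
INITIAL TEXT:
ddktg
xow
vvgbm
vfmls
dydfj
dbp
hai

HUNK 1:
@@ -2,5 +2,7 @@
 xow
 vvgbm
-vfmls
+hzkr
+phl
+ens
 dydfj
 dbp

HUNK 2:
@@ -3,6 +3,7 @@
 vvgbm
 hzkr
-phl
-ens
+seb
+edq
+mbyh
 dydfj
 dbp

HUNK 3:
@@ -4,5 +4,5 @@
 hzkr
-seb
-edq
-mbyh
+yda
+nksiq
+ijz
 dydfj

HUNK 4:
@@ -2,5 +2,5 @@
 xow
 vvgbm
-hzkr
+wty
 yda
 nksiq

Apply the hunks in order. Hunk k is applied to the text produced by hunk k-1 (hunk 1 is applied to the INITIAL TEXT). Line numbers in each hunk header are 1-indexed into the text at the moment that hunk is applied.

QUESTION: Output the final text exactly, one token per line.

Hunk 1: at line 2 remove [vfmls] add [hzkr,phl,ens] -> 9 lines: ddktg xow vvgbm hzkr phl ens dydfj dbp hai
Hunk 2: at line 3 remove [phl,ens] add [seb,edq,mbyh] -> 10 lines: ddktg xow vvgbm hzkr seb edq mbyh dydfj dbp hai
Hunk 3: at line 4 remove [seb,edq,mbyh] add [yda,nksiq,ijz] -> 10 lines: ddktg xow vvgbm hzkr yda nksiq ijz dydfj dbp hai
Hunk 4: at line 2 remove [hzkr] add [wty] -> 10 lines: ddktg xow vvgbm wty yda nksiq ijz dydfj dbp hai

Answer: ddktg
xow
vvgbm
wty
yda
nksiq
ijz
dydfj
dbp
hai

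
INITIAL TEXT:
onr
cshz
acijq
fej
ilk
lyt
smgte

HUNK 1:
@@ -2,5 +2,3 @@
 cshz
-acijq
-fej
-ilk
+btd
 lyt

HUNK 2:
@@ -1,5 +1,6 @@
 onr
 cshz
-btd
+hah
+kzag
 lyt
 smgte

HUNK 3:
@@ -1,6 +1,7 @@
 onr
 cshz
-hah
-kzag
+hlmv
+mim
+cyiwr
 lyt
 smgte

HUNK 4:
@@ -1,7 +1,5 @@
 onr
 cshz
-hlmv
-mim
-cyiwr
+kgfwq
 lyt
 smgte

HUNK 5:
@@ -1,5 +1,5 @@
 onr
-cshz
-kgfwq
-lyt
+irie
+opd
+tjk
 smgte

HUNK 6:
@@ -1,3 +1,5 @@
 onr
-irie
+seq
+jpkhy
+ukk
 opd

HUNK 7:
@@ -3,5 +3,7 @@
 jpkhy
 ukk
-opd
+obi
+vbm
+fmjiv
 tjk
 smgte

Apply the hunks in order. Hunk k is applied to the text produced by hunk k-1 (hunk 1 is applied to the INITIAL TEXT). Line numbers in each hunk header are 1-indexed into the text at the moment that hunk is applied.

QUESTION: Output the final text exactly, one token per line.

Answer: onr
seq
jpkhy
ukk
obi
vbm
fmjiv
tjk
smgte

Derivation:
Hunk 1: at line 2 remove [acijq,fej,ilk] add [btd] -> 5 lines: onr cshz btd lyt smgte
Hunk 2: at line 1 remove [btd] add [hah,kzag] -> 6 lines: onr cshz hah kzag lyt smgte
Hunk 3: at line 1 remove [hah,kzag] add [hlmv,mim,cyiwr] -> 7 lines: onr cshz hlmv mim cyiwr lyt smgte
Hunk 4: at line 1 remove [hlmv,mim,cyiwr] add [kgfwq] -> 5 lines: onr cshz kgfwq lyt smgte
Hunk 5: at line 1 remove [cshz,kgfwq,lyt] add [irie,opd,tjk] -> 5 lines: onr irie opd tjk smgte
Hunk 6: at line 1 remove [irie] add [seq,jpkhy,ukk] -> 7 lines: onr seq jpkhy ukk opd tjk smgte
Hunk 7: at line 3 remove [opd] add [obi,vbm,fmjiv] -> 9 lines: onr seq jpkhy ukk obi vbm fmjiv tjk smgte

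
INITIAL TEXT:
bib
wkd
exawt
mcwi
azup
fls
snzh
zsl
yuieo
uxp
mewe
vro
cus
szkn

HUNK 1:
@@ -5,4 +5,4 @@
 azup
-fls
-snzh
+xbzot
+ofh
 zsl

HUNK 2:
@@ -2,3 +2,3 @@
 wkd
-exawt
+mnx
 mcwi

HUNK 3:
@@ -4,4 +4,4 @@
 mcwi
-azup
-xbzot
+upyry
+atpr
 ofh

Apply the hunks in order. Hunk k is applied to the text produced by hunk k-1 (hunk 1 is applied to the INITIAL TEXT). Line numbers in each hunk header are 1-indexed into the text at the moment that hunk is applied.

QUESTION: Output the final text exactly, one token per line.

Answer: bib
wkd
mnx
mcwi
upyry
atpr
ofh
zsl
yuieo
uxp
mewe
vro
cus
szkn

Derivation:
Hunk 1: at line 5 remove [fls,snzh] add [xbzot,ofh] -> 14 lines: bib wkd exawt mcwi azup xbzot ofh zsl yuieo uxp mewe vro cus szkn
Hunk 2: at line 2 remove [exawt] add [mnx] -> 14 lines: bib wkd mnx mcwi azup xbzot ofh zsl yuieo uxp mewe vro cus szkn
Hunk 3: at line 4 remove [azup,xbzot] add [upyry,atpr] -> 14 lines: bib wkd mnx mcwi upyry atpr ofh zsl yuieo uxp mewe vro cus szkn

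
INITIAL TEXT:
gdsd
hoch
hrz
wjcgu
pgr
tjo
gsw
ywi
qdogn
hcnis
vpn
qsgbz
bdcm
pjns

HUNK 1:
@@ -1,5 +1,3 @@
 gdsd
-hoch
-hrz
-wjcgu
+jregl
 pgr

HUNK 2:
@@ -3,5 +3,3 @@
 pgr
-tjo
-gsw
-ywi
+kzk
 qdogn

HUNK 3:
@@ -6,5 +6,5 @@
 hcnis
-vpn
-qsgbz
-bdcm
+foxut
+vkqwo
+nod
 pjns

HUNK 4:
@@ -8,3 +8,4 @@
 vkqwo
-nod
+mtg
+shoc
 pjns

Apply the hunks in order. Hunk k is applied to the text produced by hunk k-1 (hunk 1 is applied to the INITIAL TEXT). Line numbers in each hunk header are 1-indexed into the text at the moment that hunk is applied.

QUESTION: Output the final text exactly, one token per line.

Answer: gdsd
jregl
pgr
kzk
qdogn
hcnis
foxut
vkqwo
mtg
shoc
pjns

Derivation:
Hunk 1: at line 1 remove [hoch,hrz,wjcgu] add [jregl] -> 12 lines: gdsd jregl pgr tjo gsw ywi qdogn hcnis vpn qsgbz bdcm pjns
Hunk 2: at line 3 remove [tjo,gsw,ywi] add [kzk] -> 10 lines: gdsd jregl pgr kzk qdogn hcnis vpn qsgbz bdcm pjns
Hunk 3: at line 6 remove [vpn,qsgbz,bdcm] add [foxut,vkqwo,nod] -> 10 lines: gdsd jregl pgr kzk qdogn hcnis foxut vkqwo nod pjns
Hunk 4: at line 8 remove [nod] add [mtg,shoc] -> 11 lines: gdsd jregl pgr kzk qdogn hcnis foxut vkqwo mtg shoc pjns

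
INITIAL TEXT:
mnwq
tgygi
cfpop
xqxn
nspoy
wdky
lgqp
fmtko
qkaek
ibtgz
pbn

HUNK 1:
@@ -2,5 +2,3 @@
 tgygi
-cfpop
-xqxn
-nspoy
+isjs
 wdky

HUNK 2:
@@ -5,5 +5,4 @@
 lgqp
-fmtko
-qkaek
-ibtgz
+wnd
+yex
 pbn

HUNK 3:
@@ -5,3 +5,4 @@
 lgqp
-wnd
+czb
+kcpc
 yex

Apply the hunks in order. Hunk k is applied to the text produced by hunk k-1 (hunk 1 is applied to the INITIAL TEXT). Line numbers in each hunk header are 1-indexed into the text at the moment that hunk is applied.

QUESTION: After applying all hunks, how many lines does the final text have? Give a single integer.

Answer: 9

Derivation:
Hunk 1: at line 2 remove [cfpop,xqxn,nspoy] add [isjs] -> 9 lines: mnwq tgygi isjs wdky lgqp fmtko qkaek ibtgz pbn
Hunk 2: at line 5 remove [fmtko,qkaek,ibtgz] add [wnd,yex] -> 8 lines: mnwq tgygi isjs wdky lgqp wnd yex pbn
Hunk 3: at line 5 remove [wnd] add [czb,kcpc] -> 9 lines: mnwq tgygi isjs wdky lgqp czb kcpc yex pbn
Final line count: 9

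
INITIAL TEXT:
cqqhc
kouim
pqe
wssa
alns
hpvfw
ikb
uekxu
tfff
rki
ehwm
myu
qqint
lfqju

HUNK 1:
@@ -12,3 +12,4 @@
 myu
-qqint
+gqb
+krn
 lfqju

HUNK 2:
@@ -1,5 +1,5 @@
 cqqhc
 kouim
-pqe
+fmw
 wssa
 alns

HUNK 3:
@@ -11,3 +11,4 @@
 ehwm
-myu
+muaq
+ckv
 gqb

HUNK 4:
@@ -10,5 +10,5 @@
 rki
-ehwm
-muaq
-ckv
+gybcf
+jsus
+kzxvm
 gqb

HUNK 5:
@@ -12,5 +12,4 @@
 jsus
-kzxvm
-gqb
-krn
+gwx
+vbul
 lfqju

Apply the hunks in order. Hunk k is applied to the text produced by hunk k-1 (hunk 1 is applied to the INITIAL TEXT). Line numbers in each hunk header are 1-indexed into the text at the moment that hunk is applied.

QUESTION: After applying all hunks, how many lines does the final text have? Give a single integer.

Hunk 1: at line 12 remove [qqint] add [gqb,krn] -> 15 lines: cqqhc kouim pqe wssa alns hpvfw ikb uekxu tfff rki ehwm myu gqb krn lfqju
Hunk 2: at line 1 remove [pqe] add [fmw] -> 15 lines: cqqhc kouim fmw wssa alns hpvfw ikb uekxu tfff rki ehwm myu gqb krn lfqju
Hunk 3: at line 11 remove [myu] add [muaq,ckv] -> 16 lines: cqqhc kouim fmw wssa alns hpvfw ikb uekxu tfff rki ehwm muaq ckv gqb krn lfqju
Hunk 4: at line 10 remove [ehwm,muaq,ckv] add [gybcf,jsus,kzxvm] -> 16 lines: cqqhc kouim fmw wssa alns hpvfw ikb uekxu tfff rki gybcf jsus kzxvm gqb krn lfqju
Hunk 5: at line 12 remove [kzxvm,gqb,krn] add [gwx,vbul] -> 15 lines: cqqhc kouim fmw wssa alns hpvfw ikb uekxu tfff rki gybcf jsus gwx vbul lfqju
Final line count: 15

Answer: 15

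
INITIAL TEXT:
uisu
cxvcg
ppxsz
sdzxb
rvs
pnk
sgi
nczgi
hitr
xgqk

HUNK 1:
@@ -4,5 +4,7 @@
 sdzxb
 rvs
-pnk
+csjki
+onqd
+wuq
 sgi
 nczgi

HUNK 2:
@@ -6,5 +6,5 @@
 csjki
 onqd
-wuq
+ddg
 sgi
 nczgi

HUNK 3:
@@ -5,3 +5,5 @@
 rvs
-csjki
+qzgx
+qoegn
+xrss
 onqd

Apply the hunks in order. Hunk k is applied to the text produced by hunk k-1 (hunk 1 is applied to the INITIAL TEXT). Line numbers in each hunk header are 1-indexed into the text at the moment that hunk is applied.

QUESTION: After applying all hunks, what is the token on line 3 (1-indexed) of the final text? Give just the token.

Answer: ppxsz

Derivation:
Hunk 1: at line 4 remove [pnk] add [csjki,onqd,wuq] -> 12 lines: uisu cxvcg ppxsz sdzxb rvs csjki onqd wuq sgi nczgi hitr xgqk
Hunk 2: at line 6 remove [wuq] add [ddg] -> 12 lines: uisu cxvcg ppxsz sdzxb rvs csjki onqd ddg sgi nczgi hitr xgqk
Hunk 3: at line 5 remove [csjki] add [qzgx,qoegn,xrss] -> 14 lines: uisu cxvcg ppxsz sdzxb rvs qzgx qoegn xrss onqd ddg sgi nczgi hitr xgqk
Final line 3: ppxsz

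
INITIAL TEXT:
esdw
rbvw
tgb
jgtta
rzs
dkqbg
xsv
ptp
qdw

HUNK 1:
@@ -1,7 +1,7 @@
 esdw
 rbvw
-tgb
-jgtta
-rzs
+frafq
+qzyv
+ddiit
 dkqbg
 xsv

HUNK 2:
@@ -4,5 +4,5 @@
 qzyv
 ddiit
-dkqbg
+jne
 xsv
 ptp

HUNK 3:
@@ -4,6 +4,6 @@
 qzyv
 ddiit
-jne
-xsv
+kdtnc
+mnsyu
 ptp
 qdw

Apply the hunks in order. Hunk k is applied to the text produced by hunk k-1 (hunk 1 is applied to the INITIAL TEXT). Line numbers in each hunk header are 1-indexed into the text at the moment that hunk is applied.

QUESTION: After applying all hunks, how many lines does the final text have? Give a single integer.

Answer: 9

Derivation:
Hunk 1: at line 1 remove [tgb,jgtta,rzs] add [frafq,qzyv,ddiit] -> 9 lines: esdw rbvw frafq qzyv ddiit dkqbg xsv ptp qdw
Hunk 2: at line 4 remove [dkqbg] add [jne] -> 9 lines: esdw rbvw frafq qzyv ddiit jne xsv ptp qdw
Hunk 3: at line 4 remove [jne,xsv] add [kdtnc,mnsyu] -> 9 lines: esdw rbvw frafq qzyv ddiit kdtnc mnsyu ptp qdw
Final line count: 9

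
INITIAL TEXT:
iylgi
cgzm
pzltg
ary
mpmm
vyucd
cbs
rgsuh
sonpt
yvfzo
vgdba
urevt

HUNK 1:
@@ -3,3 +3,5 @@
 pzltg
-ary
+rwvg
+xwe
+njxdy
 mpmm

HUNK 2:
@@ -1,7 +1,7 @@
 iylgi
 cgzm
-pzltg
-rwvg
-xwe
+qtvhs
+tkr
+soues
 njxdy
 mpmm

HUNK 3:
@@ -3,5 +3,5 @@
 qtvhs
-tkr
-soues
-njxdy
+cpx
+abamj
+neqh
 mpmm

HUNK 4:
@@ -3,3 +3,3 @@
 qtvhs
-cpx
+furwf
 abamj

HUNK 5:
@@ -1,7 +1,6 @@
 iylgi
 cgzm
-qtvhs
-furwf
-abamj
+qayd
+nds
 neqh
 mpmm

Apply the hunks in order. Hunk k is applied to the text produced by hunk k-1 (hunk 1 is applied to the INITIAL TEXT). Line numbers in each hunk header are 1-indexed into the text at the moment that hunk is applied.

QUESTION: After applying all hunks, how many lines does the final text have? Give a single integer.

Answer: 13

Derivation:
Hunk 1: at line 3 remove [ary] add [rwvg,xwe,njxdy] -> 14 lines: iylgi cgzm pzltg rwvg xwe njxdy mpmm vyucd cbs rgsuh sonpt yvfzo vgdba urevt
Hunk 2: at line 1 remove [pzltg,rwvg,xwe] add [qtvhs,tkr,soues] -> 14 lines: iylgi cgzm qtvhs tkr soues njxdy mpmm vyucd cbs rgsuh sonpt yvfzo vgdba urevt
Hunk 3: at line 3 remove [tkr,soues,njxdy] add [cpx,abamj,neqh] -> 14 lines: iylgi cgzm qtvhs cpx abamj neqh mpmm vyucd cbs rgsuh sonpt yvfzo vgdba urevt
Hunk 4: at line 3 remove [cpx] add [furwf] -> 14 lines: iylgi cgzm qtvhs furwf abamj neqh mpmm vyucd cbs rgsuh sonpt yvfzo vgdba urevt
Hunk 5: at line 1 remove [qtvhs,furwf,abamj] add [qayd,nds] -> 13 lines: iylgi cgzm qayd nds neqh mpmm vyucd cbs rgsuh sonpt yvfzo vgdba urevt
Final line count: 13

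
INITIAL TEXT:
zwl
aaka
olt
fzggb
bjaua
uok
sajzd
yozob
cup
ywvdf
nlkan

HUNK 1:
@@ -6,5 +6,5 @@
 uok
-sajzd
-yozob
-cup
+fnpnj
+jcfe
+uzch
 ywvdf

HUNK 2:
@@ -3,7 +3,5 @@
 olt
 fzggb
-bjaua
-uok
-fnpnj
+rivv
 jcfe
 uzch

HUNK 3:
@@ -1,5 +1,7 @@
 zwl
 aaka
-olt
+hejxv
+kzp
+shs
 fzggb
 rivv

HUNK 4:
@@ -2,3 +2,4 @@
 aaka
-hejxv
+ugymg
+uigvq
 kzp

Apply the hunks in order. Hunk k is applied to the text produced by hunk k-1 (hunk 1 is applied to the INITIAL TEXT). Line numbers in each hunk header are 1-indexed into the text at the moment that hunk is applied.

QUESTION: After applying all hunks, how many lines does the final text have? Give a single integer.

Hunk 1: at line 6 remove [sajzd,yozob,cup] add [fnpnj,jcfe,uzch] -> 11 lines: zwl aaka olt fzggb bjaua uok fnpnj jcfe uzch ywvdf nlkan
Hunk 2: at line 3 remove [bjaua,uok,fnpnj] add [rivv] -> 9 lines: zwl aaka olt fzggb rivv jcfe uzch ywvdf nlkan
Hunk 3: at line 1 remove [olt] add [hejxv,kzp,shs] -> 11 lines: zwl aaka hejxv kzp shs fzggb rivv jcfe uzch ywvdf nlkan
Hunk 4: at line 2 remove [hejxv] add [ugymg,uigvq] -> 12 lines: zwl aaka ugymg uigvq kzp shs fzggb rivv jcfe uzch ywvdf nlkan
Final line count: 12

Answer: 12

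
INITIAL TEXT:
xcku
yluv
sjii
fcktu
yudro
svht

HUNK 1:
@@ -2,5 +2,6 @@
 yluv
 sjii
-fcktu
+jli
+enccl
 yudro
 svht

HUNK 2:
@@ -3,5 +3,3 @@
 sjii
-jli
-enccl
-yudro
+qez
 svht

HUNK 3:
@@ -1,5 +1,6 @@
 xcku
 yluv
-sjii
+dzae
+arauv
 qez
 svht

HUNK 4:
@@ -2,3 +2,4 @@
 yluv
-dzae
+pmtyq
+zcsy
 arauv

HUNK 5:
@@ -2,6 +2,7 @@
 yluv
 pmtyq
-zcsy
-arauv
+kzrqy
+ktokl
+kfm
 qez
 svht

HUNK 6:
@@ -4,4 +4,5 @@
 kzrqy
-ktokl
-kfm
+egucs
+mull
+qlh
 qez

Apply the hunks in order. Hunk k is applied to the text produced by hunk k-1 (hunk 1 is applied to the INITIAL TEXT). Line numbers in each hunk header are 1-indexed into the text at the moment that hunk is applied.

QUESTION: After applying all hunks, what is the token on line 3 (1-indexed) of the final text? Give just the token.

Hunk 1: at line 2 remove [fcktu] add [jli,enccl] -> 7 lines: xcku yluv sjii jli enccl yudro svht
Hunk 2: at line 3 remove [jli,enccl,yudro] add [qez] -> 5 lines: xcku yluv sjii qez svht
Hunk 3: at line 1 remove [sjii] add [dzae,arauv] -> 6 lines: xcku yluv dzae arauv qez svht
Hunk 4: at line 2 remove [dzae] add [pmtyq,zcsy] -> 7 lines: xcku yluv pmtyq zcsy arauv qez svht
Hunk 5: at line 2 remove [zcsy,arauv] add [kzrqy,ktokl,kfm] -> 8 lines: xcku yluv pmtyq kzrqy ktokl kfm qez svht
Hunk 6: at line 4 remove [ktokl,kfm] add [egucs,mull,qlh] -> 9 lines: xcku yluv pmtyq kzrqy egucs mull qlh qez svht
Final line 3: pmtyq

Answer: pmtyq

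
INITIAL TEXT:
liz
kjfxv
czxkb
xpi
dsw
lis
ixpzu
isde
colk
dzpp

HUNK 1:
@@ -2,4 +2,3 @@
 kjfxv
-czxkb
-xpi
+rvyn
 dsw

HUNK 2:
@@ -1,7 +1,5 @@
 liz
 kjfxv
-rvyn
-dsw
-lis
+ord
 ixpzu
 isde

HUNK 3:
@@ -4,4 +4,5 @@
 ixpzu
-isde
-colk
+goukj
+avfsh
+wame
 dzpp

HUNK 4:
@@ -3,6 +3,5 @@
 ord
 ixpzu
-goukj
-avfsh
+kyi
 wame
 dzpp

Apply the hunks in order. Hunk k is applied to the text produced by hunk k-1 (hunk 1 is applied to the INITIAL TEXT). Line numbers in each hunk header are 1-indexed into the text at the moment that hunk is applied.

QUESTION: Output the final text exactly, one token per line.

Hunk 1: at line 2 remove [czxkb,xpi] add [rvyn] -> 9 lines: liz kjfxv rvyn dsw lis ixpzu isde colk dzpp
Hunk 2: at line 1 remove [rvyn,dsw,lis] add [ord] -> 7 lines: liz kjfxv ord ixpzu isde colk dzpp
Hunk 3: at line 4 remove [isde,colk] add [goukj,avfsh,wame] -> 8 lines: liz kjfxv ord ixpzu goukj avfsh wame dzpp
Hunk 4: at line 3 remove [goukj,avfsh] add [kyi] -> 7 lines: liz kjfxv ord ixpzu kyi wame dzpp

Answer: liz
kjfxv
ord
ixpzu
kyi
wame
dzpp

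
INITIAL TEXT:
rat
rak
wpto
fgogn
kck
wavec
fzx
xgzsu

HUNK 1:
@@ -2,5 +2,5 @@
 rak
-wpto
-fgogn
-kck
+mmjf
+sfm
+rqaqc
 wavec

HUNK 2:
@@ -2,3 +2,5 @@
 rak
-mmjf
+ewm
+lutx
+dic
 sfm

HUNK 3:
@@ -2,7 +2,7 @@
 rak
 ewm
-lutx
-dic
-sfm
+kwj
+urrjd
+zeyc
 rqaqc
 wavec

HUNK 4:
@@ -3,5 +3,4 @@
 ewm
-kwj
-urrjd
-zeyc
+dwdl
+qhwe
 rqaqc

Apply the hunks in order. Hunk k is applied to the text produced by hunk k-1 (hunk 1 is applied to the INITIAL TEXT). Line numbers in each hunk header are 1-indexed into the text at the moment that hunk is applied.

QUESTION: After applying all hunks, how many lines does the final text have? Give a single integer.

Answer: 9

Derivation:
Hunk 1: at line 2 remove [wpto,fgogn,kck] add [mmjf,sfm,rqaqc] -> 8 lines: rat rak mmjf sfm rqaqc wavec fzx xgzsu
Hunk 2: at line 2 remove [mmjf] add [ewm,lutx,dic] -> 10 lines: rat rak ewm lutx dic sfm rqaqc wavec fzx xgzsu
Hunk 3: at line 2 remove [lutx,dic,sfm] add [kwj,urrjd,zeyc] -> 10 lines: rat rak ewm kwj urrjd zeyc rqaqc wavec fzx xgzsu
Hunk 4: at line 3 remove [kwj,urrjd,zeyc] add [dwdl,qhwe] -> 9 lines: rat rak ewm dwdl qhwe rqaqc wavec fzx xgzsu
Final line count: 9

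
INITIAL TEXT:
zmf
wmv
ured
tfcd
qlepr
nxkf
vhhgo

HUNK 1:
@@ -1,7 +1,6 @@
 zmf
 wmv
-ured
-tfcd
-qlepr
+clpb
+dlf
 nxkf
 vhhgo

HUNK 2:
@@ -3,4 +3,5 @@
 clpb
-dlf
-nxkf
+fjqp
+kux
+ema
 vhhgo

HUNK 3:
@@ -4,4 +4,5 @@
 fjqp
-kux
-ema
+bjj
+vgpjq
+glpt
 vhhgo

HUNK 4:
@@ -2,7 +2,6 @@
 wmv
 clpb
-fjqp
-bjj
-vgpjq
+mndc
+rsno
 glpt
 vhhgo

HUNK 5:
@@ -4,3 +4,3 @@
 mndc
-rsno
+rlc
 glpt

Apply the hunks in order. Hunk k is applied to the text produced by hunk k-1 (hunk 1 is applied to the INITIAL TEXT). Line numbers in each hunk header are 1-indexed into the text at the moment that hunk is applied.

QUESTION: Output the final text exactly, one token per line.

Answer: zmf
wmv
clpb
mndc
rlc
glpt
vhhgo

Derivation:
Hunk 1: at line 1 remove [ured,tfcd,qlepr] add [clpb,dlf] -> 6 lines: zmf wmv clpb dlf nxkf vhhgo
Hunk 2: at line 3 remove [dlf,nxkf] add [fjqp,kux,ema] -> 7 lines: zmf wmv clpb fjqp kux ema vhhgo
Hunk 3: at line 4 remove [kux,ema] add [bjj,vgpjq,glpt] -> 8 lines: zmf wmv clpb fjqp bjj vgpjq glpt vhhgo
Hunk 4: at line 2 remove [fjqp,bjj,vgpjq] add [mndc,rsno] -> 7 lines: zmf wmv clpb mndc rsno glpt vhhgo
Hunk 5: at line 4 remove [rsno] add [rlc] -> 7 lines: zmf wmv clpb mndc rlc glpt vhhgo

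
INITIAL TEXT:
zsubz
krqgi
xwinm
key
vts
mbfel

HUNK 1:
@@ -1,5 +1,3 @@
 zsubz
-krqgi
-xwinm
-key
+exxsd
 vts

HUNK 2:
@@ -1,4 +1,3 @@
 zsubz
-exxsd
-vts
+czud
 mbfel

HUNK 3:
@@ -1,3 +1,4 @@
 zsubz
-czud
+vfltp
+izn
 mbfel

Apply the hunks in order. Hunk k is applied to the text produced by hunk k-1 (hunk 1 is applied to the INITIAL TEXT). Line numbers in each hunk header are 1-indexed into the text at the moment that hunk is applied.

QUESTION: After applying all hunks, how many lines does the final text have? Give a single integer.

Hunk 1: at line 1 remove [krqgi,xwinm,key] add [exxsd] -> 4 lines: zsubz exxsd vts mbfel
Hunk 2: at line 1 remove [exxsd,vts] add [czud] -> 3 lines: zsubz czud mbfel
Hunk 3: at line 1 remove [czud] add [vfltp,izn] -> 4 lines: zsubz vfltp izn mbfel
Final line count: 4

Answer: 4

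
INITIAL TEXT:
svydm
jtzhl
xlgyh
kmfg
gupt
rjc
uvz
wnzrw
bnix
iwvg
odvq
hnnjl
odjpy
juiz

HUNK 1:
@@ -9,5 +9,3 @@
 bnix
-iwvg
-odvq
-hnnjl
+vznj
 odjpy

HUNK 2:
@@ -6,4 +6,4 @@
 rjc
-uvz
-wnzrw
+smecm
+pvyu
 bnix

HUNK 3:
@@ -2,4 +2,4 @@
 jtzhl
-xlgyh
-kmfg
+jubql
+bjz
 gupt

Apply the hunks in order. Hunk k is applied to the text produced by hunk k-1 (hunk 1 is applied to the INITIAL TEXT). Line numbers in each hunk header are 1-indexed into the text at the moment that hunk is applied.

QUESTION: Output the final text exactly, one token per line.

Answer: svydm
jtzhl
jubql
bjz
gupt
rjc
smecm
pvyu
bnix
vznj
odjpy
juiz

Derivation:
Hunk 1: at line 9 remove [iwvg,odvq,hnnjl] add [vznj] -> 12 lines: svydm jtzhl xlgyh kmfg gupt rjc uvz wnzrw bnix vznj odjpy juiz
Hunk 2: at line 6 remove [uvz,wnzrw] add [smecm,pvyu] -> 12 lines: svydm jtzhl xlgyh kmfg gupt rjc smecm pvyu bnix vznj odjpy juiz
Hunk 3: at line 2 remove [xlgyh,kmfg] add [jubql,bjz] -> 12 lines: svydm jtzhl jubql bjz gupt rjc smecm pvyu bnix vznj odjpy juiz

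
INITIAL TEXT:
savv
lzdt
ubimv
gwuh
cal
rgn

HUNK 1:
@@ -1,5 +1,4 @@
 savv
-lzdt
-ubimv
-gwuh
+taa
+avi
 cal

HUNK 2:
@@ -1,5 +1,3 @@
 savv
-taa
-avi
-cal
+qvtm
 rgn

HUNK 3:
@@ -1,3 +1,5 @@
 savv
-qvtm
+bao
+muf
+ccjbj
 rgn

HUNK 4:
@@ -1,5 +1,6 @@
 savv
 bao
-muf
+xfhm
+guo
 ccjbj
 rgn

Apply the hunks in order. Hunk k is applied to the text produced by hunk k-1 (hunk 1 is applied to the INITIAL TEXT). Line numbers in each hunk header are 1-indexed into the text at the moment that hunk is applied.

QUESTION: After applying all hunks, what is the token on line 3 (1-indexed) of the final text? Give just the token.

Hunk 1: at line 1 remove [lzdt,ubimv,gwuh] add [taa,avi] -> 5 lines: savv taa avi cal rgn
Hunk 2: at line 1 remove [taa,avi,cal] add [qvtm] -> 3 lines: savv qvtm rgn
Hunk 3: at line 1 remove [qvtm] add [bao,muf,ccjbj] -> 5 lines: savv bao muf ccjbj rgn
Hunk 4: at line 1 remove [muf] add [xfhm,guo] -> 6 lines: savv bao xfhm guo ccjbj rgn
Final line 3: xfhm

Answer: xfhm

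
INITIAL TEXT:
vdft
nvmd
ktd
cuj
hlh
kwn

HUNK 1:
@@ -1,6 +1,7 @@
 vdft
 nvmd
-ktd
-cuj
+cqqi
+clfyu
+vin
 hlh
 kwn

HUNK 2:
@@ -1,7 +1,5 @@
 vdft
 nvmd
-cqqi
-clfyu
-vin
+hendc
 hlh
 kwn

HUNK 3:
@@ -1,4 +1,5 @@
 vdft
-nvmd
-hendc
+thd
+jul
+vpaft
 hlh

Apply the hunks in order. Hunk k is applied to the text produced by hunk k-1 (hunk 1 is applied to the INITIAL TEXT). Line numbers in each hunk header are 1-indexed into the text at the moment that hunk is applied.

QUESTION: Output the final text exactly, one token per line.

Answer: vdft
thd
jul
vpaft
hlh
kwn

Derivation:
Hunk 1: at line 1 remove [ktd,cuj] add [cqqi,clfyu,vin] -> 7 lines: vdft nvmd cqqi clfyu vin hlh kwn
Hunk 2: at line 1 remove [cqqi,clfyu,vin] add [hendc] -> 5 lines: vdft nvmd hendc hlh kwn
Hunk 3: at line 1 remove [nvmd,hendc] add [thd,jul,vpaft] -> 6 lines: vdft thd jul vpaft hlh kwn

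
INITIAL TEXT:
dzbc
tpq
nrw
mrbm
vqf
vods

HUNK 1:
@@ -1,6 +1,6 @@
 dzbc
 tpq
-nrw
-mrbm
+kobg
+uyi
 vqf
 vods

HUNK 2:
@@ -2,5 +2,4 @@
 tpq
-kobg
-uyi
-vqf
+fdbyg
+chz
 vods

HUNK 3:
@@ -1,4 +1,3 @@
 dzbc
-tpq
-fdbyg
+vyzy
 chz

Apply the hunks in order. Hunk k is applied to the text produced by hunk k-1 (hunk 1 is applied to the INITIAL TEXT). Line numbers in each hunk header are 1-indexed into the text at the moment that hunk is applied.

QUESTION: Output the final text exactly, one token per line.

Answer: dzbc
vyzy
chz
vods

Derivation:
Hunk 1: at line 1 remove [nrw,mrbm] add [kobg,uyi] -> 6 lines: dzbc tpq kobg uyi vqf vods
Hunk 2: at line 2 remove [kobg,uyi,vqf] add [fdbyg,chz] -> 5 lines: dzbc tpq fdbyg chz vods
Hunk 3: at line 1 remove [tpq,fdbyg] add [vyzy] -> 4 lines: dzbc vyzy chz vods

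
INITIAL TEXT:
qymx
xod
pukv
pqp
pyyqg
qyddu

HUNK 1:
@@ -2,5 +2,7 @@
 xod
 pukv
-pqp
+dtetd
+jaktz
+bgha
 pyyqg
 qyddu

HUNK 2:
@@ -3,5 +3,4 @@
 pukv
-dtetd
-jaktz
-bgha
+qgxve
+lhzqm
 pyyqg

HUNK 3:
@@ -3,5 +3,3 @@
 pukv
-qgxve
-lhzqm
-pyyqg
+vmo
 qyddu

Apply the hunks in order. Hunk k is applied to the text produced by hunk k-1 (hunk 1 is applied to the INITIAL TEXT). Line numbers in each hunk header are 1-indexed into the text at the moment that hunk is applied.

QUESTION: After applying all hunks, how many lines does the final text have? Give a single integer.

Hunk 1: at line 2 remove [pqp] add [dtetd,jaktz,bgha] -> 8 lines: qymx xod pukv dtetd jaktz bgha pyyqg qyddu
Hunk 2: at line 3 remove [dtetd,jaktz,bgha] add [qgxve,lhzqm] -> 7 lines: qymx xod pukv qgxve lhzqm pyyqg qyddu
Hunk 3: at line 3 remove [qgxve,lhzqm,pyyqg] add [vmo] -> 5 lines: qymx xod pukv vmo qyddu
Final line count: 5

Answer: 5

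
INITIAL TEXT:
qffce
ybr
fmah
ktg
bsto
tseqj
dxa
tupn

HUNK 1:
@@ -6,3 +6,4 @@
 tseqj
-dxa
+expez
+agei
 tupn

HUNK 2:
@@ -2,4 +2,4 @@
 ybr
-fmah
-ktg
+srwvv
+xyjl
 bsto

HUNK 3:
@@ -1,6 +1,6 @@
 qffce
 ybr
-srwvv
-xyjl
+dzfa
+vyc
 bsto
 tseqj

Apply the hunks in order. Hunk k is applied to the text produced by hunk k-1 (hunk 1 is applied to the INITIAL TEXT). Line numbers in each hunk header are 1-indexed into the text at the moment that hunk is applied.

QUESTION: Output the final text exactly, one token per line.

Hunk 1: at line 6 remove [dxa] add [expez,agei] -> 9 lines: qffce ybr fmah ktg bsto tseqj expez agei tupn
Hunk 2: at line 2 remove [fmah,ktg] add [srwvv,xyjl] -> 9 lines: qffce ybr srwvv xyjl bsto tseqj expez agei tupn
Hunk 3: at line 1 remove [srwvv,xyjl] add [dzfa,vyc] -> 9 lines: qffce ybr dzfa vyc bsto tseqj expez agei tupn

Answer: qffce
ybr
dzfa
vyc
bsto
tseqj
expez
agei
tupn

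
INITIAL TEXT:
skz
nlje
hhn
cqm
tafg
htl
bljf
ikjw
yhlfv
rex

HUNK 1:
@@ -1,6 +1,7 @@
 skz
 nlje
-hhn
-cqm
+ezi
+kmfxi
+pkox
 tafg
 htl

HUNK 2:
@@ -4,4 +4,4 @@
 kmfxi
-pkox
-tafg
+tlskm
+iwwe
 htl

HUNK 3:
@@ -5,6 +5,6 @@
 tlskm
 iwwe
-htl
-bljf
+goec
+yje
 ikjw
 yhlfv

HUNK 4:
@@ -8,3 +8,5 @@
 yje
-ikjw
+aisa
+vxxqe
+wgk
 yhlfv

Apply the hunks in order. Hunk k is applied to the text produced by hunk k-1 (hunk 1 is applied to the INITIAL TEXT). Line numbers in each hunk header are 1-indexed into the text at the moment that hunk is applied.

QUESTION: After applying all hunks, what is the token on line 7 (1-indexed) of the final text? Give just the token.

Answer: goec

Derivation:
Hunk 1: at line 1 remove [hhn,cqm] add [ezi,kmfxi,pkox] -> 11 lines: skz nlje ezi kmfxi pkox tafg htl bljf ikjw yhlfv rex
Hunk 2: at line 4 remove [pkox,tafg] add [tlskm,iwwe] -> 11 lines: skz nlje ezi kmfxi tlskm iwwe htl bljf ikjw yhlfv rex
Hunk 3: at line 5 remove [htl,bljf] add [goec,yje] -> 11 lines: skz nlje ezi kmfxi tlskm iwwe goec yje ikjw yhlfv rex
Hunk 4: at line 8 remove [ikjw] add [aisa,vxxqe,wgk] -> 13 lines: skz nlje ezi kmfxi tlskm iwwe goec yje aisa vxxqe wgk yhlfv rex
Final line 7: goec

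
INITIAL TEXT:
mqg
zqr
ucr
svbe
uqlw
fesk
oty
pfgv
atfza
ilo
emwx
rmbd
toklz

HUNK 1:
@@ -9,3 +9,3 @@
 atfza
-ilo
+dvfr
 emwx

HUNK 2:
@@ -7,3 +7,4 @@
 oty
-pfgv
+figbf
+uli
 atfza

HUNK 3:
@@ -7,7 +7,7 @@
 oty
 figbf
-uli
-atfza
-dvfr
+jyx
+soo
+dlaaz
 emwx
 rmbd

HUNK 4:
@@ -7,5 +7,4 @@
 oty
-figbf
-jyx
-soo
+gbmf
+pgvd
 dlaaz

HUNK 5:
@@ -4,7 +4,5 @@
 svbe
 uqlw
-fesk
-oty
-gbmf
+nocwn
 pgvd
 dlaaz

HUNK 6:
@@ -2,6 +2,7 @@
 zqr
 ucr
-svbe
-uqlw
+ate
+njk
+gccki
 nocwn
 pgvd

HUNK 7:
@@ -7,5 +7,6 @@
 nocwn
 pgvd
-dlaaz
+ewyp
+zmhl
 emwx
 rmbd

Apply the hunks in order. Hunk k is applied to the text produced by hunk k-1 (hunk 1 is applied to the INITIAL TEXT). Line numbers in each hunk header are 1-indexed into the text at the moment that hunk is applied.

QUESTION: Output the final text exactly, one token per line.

Hunk 1: at line 9 remove [ilo] add [dvfr] -> 13 lines: mqg zqr ucr svbe uqlw fesk oty pfgv atfza dvfr emwx rmbd toklz
Hunk 2: at line 7 remove [pfgv] add [figbf,uli] -> 14 lines: mqg zqr ucr svbe uqlw fesk oty figbf uli atfza dvfr emwx rmbd toklz
Hunk 3: at line 7 remove [uli,atfza,dvfr] add [jyx,soo,dlaaz] -> 14 lines: mqg zqr ucr svbe uqlw fesk oty figbf jyx soo dlaaz emwx rmbd toklz
Hunk 4: at line 7 remove [figbf,jyx,soo] add [gbmf,pgvd] -> 13 lines: mqg zqr ucr svbe uqlw fesk oty gbmf pgvd dlaaz emwx rmbd toklz
Hunk 5: at line 4 remove [fesk,oty,gbmf] add [nocwn] -> 11 lines: mqg zqr ucr svbe uqlw nocwn pgvd dlaaz emwx rmbd toklz
Hunk 6: at line 2 remove [svbe,uqlw] add [ate,njk,gccki] -> 12 lines: mqg zqr ucr ate njk gccki nocwn pgvd dlaaz emwx rmbd toklz
Hunk 7: at line 7 remove [dlaaz] add [ewyp,zmhl] -> 13 lines: mqg zqr ucr ate njk gccki nocwn pgvd ewyp zmhl emwx rmbd toklz

Answer: mqg
zqr
ucr
ate
njk
gccki
nocwn
pgvd
ewyp
zmhl
emwx
rmbd
toklz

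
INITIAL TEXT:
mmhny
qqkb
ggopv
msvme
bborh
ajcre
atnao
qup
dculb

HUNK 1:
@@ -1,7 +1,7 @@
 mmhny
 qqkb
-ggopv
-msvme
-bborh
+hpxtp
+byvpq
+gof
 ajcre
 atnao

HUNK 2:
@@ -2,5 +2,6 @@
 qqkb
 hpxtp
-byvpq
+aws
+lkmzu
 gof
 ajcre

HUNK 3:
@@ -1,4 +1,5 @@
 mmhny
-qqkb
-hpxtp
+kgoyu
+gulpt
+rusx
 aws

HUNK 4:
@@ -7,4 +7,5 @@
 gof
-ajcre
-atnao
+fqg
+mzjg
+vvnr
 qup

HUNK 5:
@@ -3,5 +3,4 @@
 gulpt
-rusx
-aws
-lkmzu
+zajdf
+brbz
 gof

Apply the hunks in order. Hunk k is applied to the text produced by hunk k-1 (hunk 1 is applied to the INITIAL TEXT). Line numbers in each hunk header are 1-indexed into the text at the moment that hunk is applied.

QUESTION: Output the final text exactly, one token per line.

Answer: mmhny
kgoyu
gulpt
zajdf
brbz
gof
fqg
mzjg
vvnr
qup
dculb

Derivation:
Hunk 1: at line 1 remove [ggopv,msvme,bborh] add [hpxtp,byvpq,gof] -> 9 lines: mmhny qqkb hpxtp byvpq gof ajcre atnao qup dculb
Hunk 2: at line 2 remove [byvpq] add [aws,lkmzu] -> 10 lines: mmhny qqkb hpxtp aws lkmzu gof ajcre atnao qup dculb
Hunk 3: at line 1 remove [qqkb,hpxtp] add [kgoyu,gulpt,rusx] -> 11 lines: mmhny kgoyu gulpt rusx aws lkmzu gof ajcre atnao qup dculb
Hunk 4: at line 7 remove [ajcre,atnao] add [fqg,mzjg,vvnr] -> 12 lines: mmhny kgoyu gulpt rusx aws lkmzu gof fqg mzjg vvnr qup dculb
Hunk 5: at line 3 remove [rusx,aws,lkmzu] add [zajdf,brbz] -> 11 lines: mmhny kgoyu gulpt zajdf brbz gof fqg mzjg vvnr qup dculb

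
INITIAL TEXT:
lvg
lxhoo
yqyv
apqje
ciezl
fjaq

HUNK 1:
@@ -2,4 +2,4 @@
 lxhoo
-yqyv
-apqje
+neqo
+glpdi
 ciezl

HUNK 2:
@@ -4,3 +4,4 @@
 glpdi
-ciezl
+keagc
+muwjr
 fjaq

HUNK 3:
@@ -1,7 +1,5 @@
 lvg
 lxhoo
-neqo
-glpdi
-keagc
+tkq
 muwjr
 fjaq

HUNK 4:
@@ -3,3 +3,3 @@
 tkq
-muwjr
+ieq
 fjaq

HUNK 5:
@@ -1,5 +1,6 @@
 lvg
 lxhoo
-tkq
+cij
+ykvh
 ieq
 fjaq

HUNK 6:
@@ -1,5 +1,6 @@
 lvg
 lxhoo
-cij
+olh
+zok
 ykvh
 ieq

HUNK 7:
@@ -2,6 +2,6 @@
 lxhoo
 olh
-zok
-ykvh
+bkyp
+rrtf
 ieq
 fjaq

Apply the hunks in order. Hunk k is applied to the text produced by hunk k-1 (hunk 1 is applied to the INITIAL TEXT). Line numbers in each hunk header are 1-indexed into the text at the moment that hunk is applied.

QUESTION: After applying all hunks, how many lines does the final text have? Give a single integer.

Hunk 1: at line 2 remove [yqyv,apqje] add [neqo,glpdi] -> 6 lines: lvg lxhoo neqo glpdi ciezl fjaq
Hunk 2: at line 4 remove [ciezl] add [keagc,muwjr] -> 7 lines: lvg lxhoo neqo glpdi keagc muwjr fjaq
Hunk 3: at line 1 remove [neqo,glpdi,keagc] add [tkq] -> 5 lines: lvg lxhoo tkq muwjr fjaq
Hunk 4: at line 3 remove [muwjr] add [ieq] -> 5 lines: lvg lxhoo tkq ieq fjaq
Hunk 5: at line 1 remove [tkq] add [cij,ykvh] -> 6 lines: lvg lxhoo cij ykvh ieq fjaq
Hunk 6: at line 1 remove [cij] add [olh,zok] -> 7 lines: lvg lxhoo olh zok ykvh ieq fjaq
Hunk 7: at line 2 remove [zok,ykvh] add [bkyp,rrtf] -> 7 lines: lvg lxhoo olh bkyp rrtf ieq fjaq
Final line count: 7

Answer: 7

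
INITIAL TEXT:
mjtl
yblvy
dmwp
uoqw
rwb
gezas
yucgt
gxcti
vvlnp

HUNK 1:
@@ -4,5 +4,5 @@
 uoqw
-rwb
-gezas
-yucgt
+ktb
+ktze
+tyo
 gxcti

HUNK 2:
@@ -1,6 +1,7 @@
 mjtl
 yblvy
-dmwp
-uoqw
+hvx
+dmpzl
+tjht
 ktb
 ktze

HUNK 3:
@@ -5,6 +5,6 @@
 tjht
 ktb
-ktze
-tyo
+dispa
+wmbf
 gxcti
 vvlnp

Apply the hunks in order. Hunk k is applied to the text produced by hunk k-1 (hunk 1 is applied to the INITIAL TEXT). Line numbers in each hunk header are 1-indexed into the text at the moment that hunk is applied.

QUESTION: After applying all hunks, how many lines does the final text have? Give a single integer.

Answer: 10

Derivation:
Hunk 1: at line 4 remove [rwb,gezas,yucgt] add [ktb,ktze,tyo] -> 9 lines: mjtl yblvy dmwp uoqw ktb ktze tyo gxcti vvlnp
Hunk 2: at line 1 remove [dmwp,uoqw] add [hvx,dmpzl,tjht] -> 10 lines: mjtl yblvy hvx dmpzl tjht ktb ktze tyo gxcti vvlnp
Hunk 3: at line 5 remove [ktze,tyo] add [dispa,wmbf] -> 10 lines: mjtl yblvy hvx dmpzl tjht ktb dispa wmbf gxcti vvlnp
Final line count: 10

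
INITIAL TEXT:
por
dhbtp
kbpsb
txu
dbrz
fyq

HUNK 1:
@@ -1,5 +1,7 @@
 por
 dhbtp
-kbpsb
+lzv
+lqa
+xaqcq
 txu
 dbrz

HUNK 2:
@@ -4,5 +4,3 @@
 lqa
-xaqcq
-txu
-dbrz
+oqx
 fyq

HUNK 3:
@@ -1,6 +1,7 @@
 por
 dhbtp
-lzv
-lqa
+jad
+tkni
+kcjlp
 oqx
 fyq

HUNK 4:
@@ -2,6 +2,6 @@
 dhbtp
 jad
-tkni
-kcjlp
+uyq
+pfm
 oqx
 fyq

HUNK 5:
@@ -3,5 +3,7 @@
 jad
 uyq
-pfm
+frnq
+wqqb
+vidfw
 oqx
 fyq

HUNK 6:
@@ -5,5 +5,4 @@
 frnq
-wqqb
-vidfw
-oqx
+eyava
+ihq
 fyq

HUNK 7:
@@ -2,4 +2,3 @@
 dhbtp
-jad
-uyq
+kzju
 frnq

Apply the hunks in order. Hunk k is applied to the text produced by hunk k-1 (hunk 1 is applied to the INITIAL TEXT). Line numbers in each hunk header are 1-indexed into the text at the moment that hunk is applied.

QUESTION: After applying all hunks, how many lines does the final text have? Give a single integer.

Hunk 1: at line 1 remove [kbpsb] add [lzv,lqa,xaqcq] -> 8 lines: por dhbtp lzv lqa xaqcq txu dbrz fyq
Hunk 2: at line 4 remove [xaqcq,txu,dbrz] add [oqx] -> 6 lines: por dhbtp lzv lqa oqx fyq
Hunk 3: at line 1 remove [lzv,lqa] add [jad,tkni,kcjlp] -> 7 lines: por dhbtp jad tkni kcjlp oqx fyq
Hunk 4: at line 2 remove [tkni,kcjlp] add [uyq,pfm] -> 7 lines: por dhbtp jad uyq pfm oqx fyq
Hunk 5: at line 3 remove [pfm] add [frnq,wqqb,vidfw] -> 9 lines: por dhbtp jad uyq frnq wqqb vidfw oqx fyq
Hunk 6: at line 5 remove [wqqb,vidfw,oqx] add [eyava,ihq] -> 8 lines: por dhbtp jad uyq frnq eyava ihq fyq
Hunk 7: at line 2 remove [jad,uyq] add [kzju] -> 7 lines: por dhbtp kzju frnq eyava ihq fyq
Final line count: 7

Answer: 7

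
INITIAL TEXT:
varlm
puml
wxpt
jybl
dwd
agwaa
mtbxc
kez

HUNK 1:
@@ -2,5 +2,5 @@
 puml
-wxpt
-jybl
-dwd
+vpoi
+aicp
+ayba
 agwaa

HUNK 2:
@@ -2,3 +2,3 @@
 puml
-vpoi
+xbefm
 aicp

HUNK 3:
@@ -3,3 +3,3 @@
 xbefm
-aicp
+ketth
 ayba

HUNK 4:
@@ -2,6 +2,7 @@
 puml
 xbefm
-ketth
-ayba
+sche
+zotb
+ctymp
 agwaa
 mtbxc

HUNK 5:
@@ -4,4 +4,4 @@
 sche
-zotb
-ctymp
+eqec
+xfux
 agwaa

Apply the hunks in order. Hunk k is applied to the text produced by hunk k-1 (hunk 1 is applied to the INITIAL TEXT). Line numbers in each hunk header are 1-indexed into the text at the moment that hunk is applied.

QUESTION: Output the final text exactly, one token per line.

Hunk 1: at line 2 remove [wxpt,jybl,dwd] add [vpoi,aicp,ayba] -> 8 lines: varlm puml vpoi aicp ayba agwaa mtbxc kez
Hunk 2: at line 2 remove [vpoi] add [xbefm] -> 8 lines: varlm puml xbefm aicp ayba agwaa mtbxc kez
Hunk 3: at line 3 remove [aicp] add [ketth] -> 8 lines: varlm puml xbefm ketth ayba agwaa mtbxc kez
Hunk 4: at line 2 remove [ketth,ayba] add [sche,zotb,ctymp] -> 9 lines: varlm puml xbefm sche zotb ctymp agwaa mtbxc kez
Hunk 5: at line 4 remove [zotb,ctymp] add [eqec,xfux] -> 9 lines: varlm puml xbefm sche eqec xfux agwaa mtbxc kez

Answer: varlm
puml
xbefm
sche
eqec
xfux
agwaa
mtbxc
kez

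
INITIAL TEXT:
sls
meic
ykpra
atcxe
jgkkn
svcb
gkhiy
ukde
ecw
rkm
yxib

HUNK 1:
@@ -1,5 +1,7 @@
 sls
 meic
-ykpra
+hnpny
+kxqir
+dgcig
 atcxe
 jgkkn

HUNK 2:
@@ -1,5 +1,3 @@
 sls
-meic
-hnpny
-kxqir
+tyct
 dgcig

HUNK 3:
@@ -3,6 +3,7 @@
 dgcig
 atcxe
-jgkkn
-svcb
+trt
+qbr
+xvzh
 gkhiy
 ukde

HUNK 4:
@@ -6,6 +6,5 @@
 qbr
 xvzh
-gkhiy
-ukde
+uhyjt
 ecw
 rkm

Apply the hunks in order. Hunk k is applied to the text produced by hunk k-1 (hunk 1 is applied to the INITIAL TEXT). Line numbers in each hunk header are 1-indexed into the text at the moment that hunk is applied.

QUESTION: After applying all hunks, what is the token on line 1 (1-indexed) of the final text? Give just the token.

Hunk 1: at line 1 remove [ykpra] add [hnpny,kxqir,dgcig] -> 13 lines: sls meic hnpny kxqir dgcig atcxe jgkkn svcb gkhiy ukde ecw rkm yxib
Hunk 2: at line 1 remove [meic,hnpny,kxqir] add [tyct] -> 11 lines: sls tyct dgcig atcxe jgkkn svcb gkhiy ukde ecw rkm yxib
Hunk 3: at line 3 remove [jgkkn,svcb] add [trt,qbr,xvzh] -> 12 lines: sls tyct dgcig atcxe trt qbr xvzh gkhiy ukde ecw rkm yxib
Hunk 4: at line 6 remove [gkhiy,ukde] add [uhyjt] -> 11 lines: sls tyct dgcig atcxe trt qbr xvzh uhyjt ecw rkm yxib
Final line 1: sls

Answer: sls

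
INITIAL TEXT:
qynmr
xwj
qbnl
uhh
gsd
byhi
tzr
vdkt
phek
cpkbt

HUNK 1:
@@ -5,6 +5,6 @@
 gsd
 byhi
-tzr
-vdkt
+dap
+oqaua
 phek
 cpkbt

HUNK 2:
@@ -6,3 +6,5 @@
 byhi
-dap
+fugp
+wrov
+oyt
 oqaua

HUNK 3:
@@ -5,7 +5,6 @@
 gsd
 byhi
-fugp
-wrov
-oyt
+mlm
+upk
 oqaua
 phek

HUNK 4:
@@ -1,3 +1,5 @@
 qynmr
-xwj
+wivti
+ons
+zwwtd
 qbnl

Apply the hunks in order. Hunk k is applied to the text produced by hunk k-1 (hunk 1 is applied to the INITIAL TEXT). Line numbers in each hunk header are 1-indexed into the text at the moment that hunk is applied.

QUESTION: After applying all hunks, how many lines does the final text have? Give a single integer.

Answer: 13

Derivation:
Hunk 1: at line 5 remove [tzr,vdkt] add [dap,oqaua] -> 10 lines: qynmr xwj qbnl uhh gsd byhi dap oqaua phek cpkbt
Hunk 2: at line 6 remove [dap] add [fugp,wrov,oyt] -> 12 lines: qynmr xwj qbnl uhh gsd byhi fugp wrov oyt oqaua phek cpkbt
Hunk 3: at line 5 remove [fugp,wrov,oyt] add [mlm,upk] -> 11 lines: qynmr xwj qbnl uhh gsd byhi mlm upk oqaua phek cpkbt
Hunk 4: at line 1 remove [xwj] add [wivti,ons,zwwtd] -> 13 lines: qynmr wivti ons zwwtd qbnl uhh gsd byhi mlm upk oqaua phek cpkbt
Final line count: 13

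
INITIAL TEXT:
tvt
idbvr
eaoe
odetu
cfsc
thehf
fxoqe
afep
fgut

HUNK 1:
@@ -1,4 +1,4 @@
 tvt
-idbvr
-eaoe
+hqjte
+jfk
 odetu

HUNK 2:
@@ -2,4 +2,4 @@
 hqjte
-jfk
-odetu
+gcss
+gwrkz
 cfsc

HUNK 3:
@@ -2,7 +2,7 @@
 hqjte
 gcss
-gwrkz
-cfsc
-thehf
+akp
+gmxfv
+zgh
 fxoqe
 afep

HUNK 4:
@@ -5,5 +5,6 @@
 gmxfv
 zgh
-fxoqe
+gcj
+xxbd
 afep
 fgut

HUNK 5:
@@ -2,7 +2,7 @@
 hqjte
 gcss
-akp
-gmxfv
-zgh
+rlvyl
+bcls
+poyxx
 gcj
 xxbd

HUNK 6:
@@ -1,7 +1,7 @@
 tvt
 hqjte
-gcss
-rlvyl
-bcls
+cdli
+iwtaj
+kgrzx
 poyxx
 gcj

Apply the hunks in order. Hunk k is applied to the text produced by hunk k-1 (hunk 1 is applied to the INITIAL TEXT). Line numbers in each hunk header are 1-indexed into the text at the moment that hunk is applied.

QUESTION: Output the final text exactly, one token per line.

Answer: tvt
hqjte
cdli
iwtaj
kgrzx
poyxx
gcj
xxbd
afep
fgut

Derivation:
Hunk 1: at line 1 remove [idbvr,eaoe] add [hqjte,jfk] -> 9 lines: tvt hqjte jfk odetu cfsc thehf fxoqe afep fgut
Hunk 2: at line 2 remove [jfk,odetu] add [gcss,gwrkz] -> 9 lines: tvt hqjte gcss gwrkz cfsc thehf fxoqe afep fgut
Hunk 3: at line 2 remove [gwrkz,cfsc,thehf] add [akp,gmxfv,zgh] -> 9 lines: tvt hqjte gcss akp gmxfv zgh fxoqe afep fgut
Hunk 4: at line 5 remove [fxoqe] add [gcj,xxbd] -> 10 lines: tvt hqjte gcss akp gmxfv zgh gcj xxbd afep fgut
Hunk 5: at line 2 remove [akp,gmxfv,zgh] add [rlvyl,bcls,poyxx] -> 10 lines: tvt hqjte gcss rlvyl bcls poyxx gcj xxbd afep fgut
Hunk 6: at line 1 remove [gcss,rlvyl,bcls] add [cdli,iwtaj,kgrzx] -> 10 lines: tvt hqjte cdli iwtaj kgrzx poyxx gcj xxbd afep fgut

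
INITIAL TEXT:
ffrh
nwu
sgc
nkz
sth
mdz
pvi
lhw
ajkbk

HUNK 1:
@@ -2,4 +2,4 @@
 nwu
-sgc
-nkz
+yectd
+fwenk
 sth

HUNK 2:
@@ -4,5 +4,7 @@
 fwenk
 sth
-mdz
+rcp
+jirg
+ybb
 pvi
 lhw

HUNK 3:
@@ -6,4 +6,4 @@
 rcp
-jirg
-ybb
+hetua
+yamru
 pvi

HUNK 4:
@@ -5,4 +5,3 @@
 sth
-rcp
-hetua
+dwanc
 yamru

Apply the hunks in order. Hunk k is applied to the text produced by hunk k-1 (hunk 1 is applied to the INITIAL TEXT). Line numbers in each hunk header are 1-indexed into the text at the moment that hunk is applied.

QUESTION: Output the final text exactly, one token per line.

Hunk 1: at line 2 remove [sgc,nkz] add [yectd,fwenk] -> 9 lines: ffrh nwu yectd fwenk sth mdz pvi lhw ajkbk
Hunk 2: at line 4 remove [mdz] add [rcp,jirg,ybb] -> 11 lines: ffrh nwu yectd fwenk sth rcp jirg ybb pvi lhw ajkbk
Hunk 3: at line 6 remove [jirg,ybb] add [hetua,yamru] -> 11 lines: ffrh nwu yectd fwenk sth rcp hetua yamru pvi lhw ajkbk
Hunk 4: at line 5 remove [rcp,hetua] add [dwanc] -> 10 lines: ffrh nwu yectd fwenk sth dwanc yamru pvi lhw ajkbk

Answer: ffrh
nwu
yectd
fwenk
sth
dwanc
yamru
pvi
lhw
ajkbk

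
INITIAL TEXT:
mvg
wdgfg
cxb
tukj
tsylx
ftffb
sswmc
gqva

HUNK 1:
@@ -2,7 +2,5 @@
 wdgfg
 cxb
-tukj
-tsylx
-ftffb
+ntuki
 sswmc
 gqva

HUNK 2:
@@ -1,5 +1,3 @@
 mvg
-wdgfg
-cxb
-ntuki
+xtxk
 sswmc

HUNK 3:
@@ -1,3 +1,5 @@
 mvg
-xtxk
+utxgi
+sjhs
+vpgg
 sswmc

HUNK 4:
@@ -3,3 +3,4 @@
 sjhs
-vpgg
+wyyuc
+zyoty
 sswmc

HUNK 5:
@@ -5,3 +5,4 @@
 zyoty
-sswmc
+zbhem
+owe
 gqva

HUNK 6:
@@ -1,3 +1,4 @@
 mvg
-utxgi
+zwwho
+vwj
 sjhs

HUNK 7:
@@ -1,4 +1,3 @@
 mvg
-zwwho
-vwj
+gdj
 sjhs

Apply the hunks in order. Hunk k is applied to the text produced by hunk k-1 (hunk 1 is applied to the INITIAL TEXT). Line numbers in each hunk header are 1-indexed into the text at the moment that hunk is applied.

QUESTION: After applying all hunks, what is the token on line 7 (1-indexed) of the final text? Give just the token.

Hunk 1: at line 2 remove [tukj,tsylx,ftffb] add [ntuki] -> 6 lines: mvg wdgfg cxb ntuki sswmc gqva
Hunk 2: at line 1 remove [wdgfg,cxb,ntuki] add [xtxk] -> 4 lines: mvg xtxk sswmc gqva
Hunk 3: at line 1 remove [xtxk] add [utxgi,sjhs,vpgg] -> 6 lines: mvg utxgi sjhs vpgg sswmc gqva
Hunk 4: at line 3 remove [vpgg] add [wyyuc,zyoty] -> 7 lines: mvg utxgi sjhs wyyuc zyoty sswmc gqva
Hunk 5: at line 5 remove [sswmc] add [zbhem,owe] -> 8 lines: mvg utxgi sjhs wyyuc zyoty zbhem owe gqva
Hunk 6: at line 1 remove [utxgi] add [zwwho,vwj] -> 9 lines: mvg zwwho vwj sjhs wyyuc zyoty zbhem owe gqva
Hunk 7: at line 1 remove [zwwho,vwj] add [gdj] -> 8 lines: mvg gdj sjhs wyyuc zyoty zbhem owe gqva
Final line 7: owe

Answer: owe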